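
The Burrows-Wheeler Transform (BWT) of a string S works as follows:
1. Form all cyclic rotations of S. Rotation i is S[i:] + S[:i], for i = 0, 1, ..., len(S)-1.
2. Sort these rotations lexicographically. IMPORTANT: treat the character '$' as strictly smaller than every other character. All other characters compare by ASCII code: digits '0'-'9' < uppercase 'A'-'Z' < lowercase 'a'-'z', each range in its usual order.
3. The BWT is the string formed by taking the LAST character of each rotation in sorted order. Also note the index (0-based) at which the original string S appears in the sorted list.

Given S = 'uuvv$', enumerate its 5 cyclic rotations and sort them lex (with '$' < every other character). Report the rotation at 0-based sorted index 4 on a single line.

Answer: vv$uu

Derivation:
All 5 rotations (rotation i = S[i:]+S[:i]):
  rot[0] = uuvv$
  rot[1] = uvv$u
  rot[2] = vv$uu
  rot[3] = v$uuv
  rot[4] = $uuvv
Sorted (with $ < everything):
  sorted[0] = $uuvv
  sorted[1] = uuvv$
  sorted[2] = uvv$u
  sorted[3] = v$uuv
  sorted[4] = vv$uu
sorted[4] = vv$uu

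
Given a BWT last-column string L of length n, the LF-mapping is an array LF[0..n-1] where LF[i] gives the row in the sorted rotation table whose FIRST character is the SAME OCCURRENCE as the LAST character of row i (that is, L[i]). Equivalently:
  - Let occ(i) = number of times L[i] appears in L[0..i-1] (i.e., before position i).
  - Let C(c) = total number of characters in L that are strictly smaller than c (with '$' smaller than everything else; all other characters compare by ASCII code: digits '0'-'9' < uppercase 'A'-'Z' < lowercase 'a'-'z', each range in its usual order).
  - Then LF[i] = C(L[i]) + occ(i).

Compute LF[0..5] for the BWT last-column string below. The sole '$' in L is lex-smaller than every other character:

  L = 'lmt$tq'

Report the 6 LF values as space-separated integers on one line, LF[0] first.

Char counts: '$':1, 'l':1, 'm':1, 'q':1, 't':2
C (first-col start): C('$')=0, C('l')=1, C('m')=2, C('q')=3, C('t')=4
L[0]='l': occ=0, LF[0]=C('l')+0=1+0=1
L[1]='m': occ=0, LF[1]=C('m')+0=2+0=2
L[2]='t': occ=0, LF[2]=C('t')+0=4+0=4
L[3]='$': occ=0, LF[3]=C('$')+0=0+0=0
L[4]='t': occ=1, LF[4]=C('t')+1=4+1=5
L[5]='q': occ=0, LF[5]=C('q')+0=3+0=3

Answer: 1 2 4 0 5 3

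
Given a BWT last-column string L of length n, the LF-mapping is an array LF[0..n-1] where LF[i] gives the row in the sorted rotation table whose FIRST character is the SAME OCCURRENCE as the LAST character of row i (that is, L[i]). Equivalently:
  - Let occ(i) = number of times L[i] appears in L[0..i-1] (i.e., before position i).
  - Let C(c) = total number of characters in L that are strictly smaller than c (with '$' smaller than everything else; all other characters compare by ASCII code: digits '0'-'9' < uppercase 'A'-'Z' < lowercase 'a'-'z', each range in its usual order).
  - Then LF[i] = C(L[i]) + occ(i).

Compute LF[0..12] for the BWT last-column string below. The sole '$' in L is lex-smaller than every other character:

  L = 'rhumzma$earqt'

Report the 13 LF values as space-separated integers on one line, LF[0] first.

Char counts: '$':1, 'a':2, 'e':1, 'h':1, 'm':2, 'q':1, 'r':2, 't':1, 'u':1, 'z':1
C (first-col start): C('$')=0, C('a')=1, C('e')=3, C('h')=4, C('m')=5, C('q')=7, C('r')=8, C('t')=10, C('u')=11, C('z')=12
L[0]='r': occ=0, LF[0]=C('r')+0=8+0=8
L[1]='h': occ=0, LF[1]=C('h')+0=4+0=4
L[2]='u': occ=0, LF[2]=C('u')+0=11+0=11
L[3]='m': occ=0, LF[3]=C('m')+0=5+0=5
L[4]='z': occ=0, LF[4]=C('z')+0=12+0=12
L[5]='m': occ=1, LF[5]=C('m')+1=5+1=6
L[6]='a': occ=0, LF[6]=C('a')+0=1+0=1
L[7]='$': occ=0, LF[7]=C('$')+0=0+0=0
L[8]='e': occ=0, LF[8]=C('e')+0=3+0=3
L[9]='a': occ=1, LF[9]=C('a')+1=1+1=2
L[10]='r': occ=1, LF[10]=C('r')+1=8+1=9
L[11]='q': occ=0, LF[11]=C('q')+0=7+0=7
L[12]='t': occ=0, LF[12]=C('t')+0=10+0=10

Answer: 8 4 11 5 12 6 1 0 3 2 9 7 10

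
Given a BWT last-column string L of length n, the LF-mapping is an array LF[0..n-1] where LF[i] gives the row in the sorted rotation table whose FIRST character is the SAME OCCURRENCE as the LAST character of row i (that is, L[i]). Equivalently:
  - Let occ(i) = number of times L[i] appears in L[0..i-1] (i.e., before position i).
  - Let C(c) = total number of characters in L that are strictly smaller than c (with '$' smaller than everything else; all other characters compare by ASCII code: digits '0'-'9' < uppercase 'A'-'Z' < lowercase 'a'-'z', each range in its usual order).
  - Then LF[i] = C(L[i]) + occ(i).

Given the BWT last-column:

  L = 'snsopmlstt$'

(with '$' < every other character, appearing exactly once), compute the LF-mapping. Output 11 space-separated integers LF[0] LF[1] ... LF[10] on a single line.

Char counts: '$':1, 'l':1, 'm':1, 'n':1, 'o':1, 'p':1, 's':3, 't':2
C (first-col start): C('$')=0, C('l')=1, C('m')=2, C('n')=3, C('o')=4, C('p')=5, C('s')=6, C('t')=9
L[0]='s': occ=0, LF[0]=C('s')+0=6+0=6
L[1]='n': occ=0, LF[1]=C('n')+0=3+0=3
L[2]='s': occ=1, LF[2]=C('s')+1=6+1=7
L[3]='o': occ=0, LF[3]=C('o')+0=4+0=4
L[4]='p': occ=0, LF[4]=C('p')+0=5+0=5
L[5]='m': occ=0, LF[5]=C('m')+0=2+0=2
L[6]='l': occ=0, LF[6]=C('l')+0=1+0=1
L[7]='s': occ=2, LF[7]=C('s')+2=6+2=8
L[8]='t': occ=0, LF[8]=C('t')+0=9+0=9
L[9]='t': occ=1, LF[9]=C('t')+1=9+1=10
L[10]='$': occ=0, LF[10]=C('$')+0=0+0=0

Answer: 6 3 7 4 5 2 1 8 9 10 0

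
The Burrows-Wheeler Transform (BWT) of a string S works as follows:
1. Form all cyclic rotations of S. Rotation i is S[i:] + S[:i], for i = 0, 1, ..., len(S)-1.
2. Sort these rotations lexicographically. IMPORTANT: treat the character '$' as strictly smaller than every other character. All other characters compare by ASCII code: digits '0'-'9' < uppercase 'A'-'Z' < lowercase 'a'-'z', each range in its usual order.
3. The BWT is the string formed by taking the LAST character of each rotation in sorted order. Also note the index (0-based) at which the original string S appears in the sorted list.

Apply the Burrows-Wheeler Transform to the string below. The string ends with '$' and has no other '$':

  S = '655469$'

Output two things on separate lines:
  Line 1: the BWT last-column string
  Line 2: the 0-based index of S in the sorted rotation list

Answer: 9556$46
4

Derivation:
All 7 rotations (rotation i = S[i:]+S[:i]):
  rot[0] = 655469$
  rot[1] = 55469$6
  rot[2] = 5469$65
  rot[3] = 469$655
  rot[4] = 69$6554
  rot[5] = 9$65546
  rot[6] = $655469
Sorted (with $ < everything):
  sorted[0] = $655469  (last char: '9')
  sorted[1] = 469$655  (last char: '5')
  sorted[2] = 5469$65  (last char: '5')
  sorted[3] = 55469$6  (last char: '6')
  sorted[4] = 655469$  (last char: '$')
  sorted[5] = 69$6554  (last char: '4')
  sorted[6] = 9$65546  (last char: '6')
Last column: 9556$46
Original string S is at sorted index 4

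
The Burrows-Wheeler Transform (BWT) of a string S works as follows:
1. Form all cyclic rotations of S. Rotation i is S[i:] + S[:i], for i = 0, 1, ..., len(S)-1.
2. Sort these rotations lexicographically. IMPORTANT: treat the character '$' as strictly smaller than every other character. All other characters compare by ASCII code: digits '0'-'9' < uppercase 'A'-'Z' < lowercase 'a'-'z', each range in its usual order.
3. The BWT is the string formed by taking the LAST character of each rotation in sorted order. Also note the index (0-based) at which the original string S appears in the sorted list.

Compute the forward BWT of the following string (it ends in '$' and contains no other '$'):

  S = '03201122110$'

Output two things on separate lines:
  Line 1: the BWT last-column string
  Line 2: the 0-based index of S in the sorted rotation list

All 12 rotations (rotation i = S[i:]+S[:i]):
  rot[0] = 03201122110$
  rot[1] = 3201122110$0
  rot[2] = 201122110$03
  rot[3] = 01122110$032
  rot[4] = 1122110$0320
  rot[5] = 122110$03201
  rot[6] = 22110$032011
  rot[7] = 2110$0320112
  rot[8] = 110$03201122
  rot[9] = 10$032011221
  rot[10] = 0$0320112211
  rot[11] = $03201122110
Sorted (with $ < everything):
  sorted[0] = $03201122110  (last char: '0')
  sorted[1] = 0$0320112211  (last char: '1')
  sorted[2] = 01122110$032  (last char: '2')
  sorted[3] = 03201122110$  (last char: '$')
  sorted[4] = 10$032011221  (last char: '1')
  sorted[5] = 110$03201122  (last char: '2')
  sorted[6] = 1122110$0320  (last char: '0')
  sorted[7] = 122110$03201  (last char: '1')
  sorted[8] = 201122110$03  (last char: '3')
  sorted[9] = 2110$0320112  (last char: '2')
  sorted[10] = 22110$032011  (last char: '1')
  sorted[11] = 3201122110$0  (last char: '0')
Last column: 012$12013210
Original string S is at sorted index 3

Answer: 012$12013210
3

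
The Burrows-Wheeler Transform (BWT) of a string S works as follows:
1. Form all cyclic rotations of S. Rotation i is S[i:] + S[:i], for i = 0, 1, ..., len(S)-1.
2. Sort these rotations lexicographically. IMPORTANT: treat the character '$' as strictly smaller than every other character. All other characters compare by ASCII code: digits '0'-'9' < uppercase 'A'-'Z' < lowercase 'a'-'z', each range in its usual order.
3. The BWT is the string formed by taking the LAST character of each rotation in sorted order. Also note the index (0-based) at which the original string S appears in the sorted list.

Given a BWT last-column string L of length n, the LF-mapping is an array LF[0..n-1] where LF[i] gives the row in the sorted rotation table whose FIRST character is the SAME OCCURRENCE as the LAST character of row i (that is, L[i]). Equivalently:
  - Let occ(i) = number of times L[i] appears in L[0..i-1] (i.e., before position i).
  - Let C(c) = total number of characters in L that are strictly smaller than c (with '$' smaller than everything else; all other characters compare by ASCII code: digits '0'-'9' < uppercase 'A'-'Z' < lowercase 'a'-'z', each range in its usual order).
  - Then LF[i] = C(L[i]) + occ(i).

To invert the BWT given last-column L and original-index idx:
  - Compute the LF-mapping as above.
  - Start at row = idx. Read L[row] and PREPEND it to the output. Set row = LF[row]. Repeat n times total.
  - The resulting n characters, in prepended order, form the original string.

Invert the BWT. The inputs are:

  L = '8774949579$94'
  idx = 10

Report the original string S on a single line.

Answer: 974744999578$

Derivation:
LF mapping: 8 5 6 1 9 2 10 4 7 11 0 12 3
Walk LF starting at row 10, prepending L[row]:
  step 1: row=10, L[10]='$', prepend. Next row=LF[10]=0
  step 2: row=0, L[0]='8', prepend. Next row=LF[0]=8
  step 3: row=8, L[8]='7', prepend. Next row=LF[8]=7
  step 4: row=7, L[7]='5', prepend. Next row=LF[7]=4
  step 5: row=4, L[4]='9', prepend. Next row=LF[4]=9
  step 6: row=9, L[9]='9', prepend. Next row=LF[9]=11
  step 7: row=11, L[11]='9', prepend. Next row=LF[11]=12
  step 8: row=12, L[12]='4', prepend. Next row=LF[12]=3
  step 9: row=3, L[3]='4', prepend. Next row=LF[3]=1
  step 10: row=1, L[1]='7', prepend. Next row=LF[1]=5
  step 11: row=5, L[5]='4', prepend. Next row=LF[5]=2
  step 12: row=2, L[2]='7', prepend. Next row=LF[2]=6
  step 13: row=6, L[6]='9', prepend. Next row=LF[6]=10
Reversed output: 974744999578$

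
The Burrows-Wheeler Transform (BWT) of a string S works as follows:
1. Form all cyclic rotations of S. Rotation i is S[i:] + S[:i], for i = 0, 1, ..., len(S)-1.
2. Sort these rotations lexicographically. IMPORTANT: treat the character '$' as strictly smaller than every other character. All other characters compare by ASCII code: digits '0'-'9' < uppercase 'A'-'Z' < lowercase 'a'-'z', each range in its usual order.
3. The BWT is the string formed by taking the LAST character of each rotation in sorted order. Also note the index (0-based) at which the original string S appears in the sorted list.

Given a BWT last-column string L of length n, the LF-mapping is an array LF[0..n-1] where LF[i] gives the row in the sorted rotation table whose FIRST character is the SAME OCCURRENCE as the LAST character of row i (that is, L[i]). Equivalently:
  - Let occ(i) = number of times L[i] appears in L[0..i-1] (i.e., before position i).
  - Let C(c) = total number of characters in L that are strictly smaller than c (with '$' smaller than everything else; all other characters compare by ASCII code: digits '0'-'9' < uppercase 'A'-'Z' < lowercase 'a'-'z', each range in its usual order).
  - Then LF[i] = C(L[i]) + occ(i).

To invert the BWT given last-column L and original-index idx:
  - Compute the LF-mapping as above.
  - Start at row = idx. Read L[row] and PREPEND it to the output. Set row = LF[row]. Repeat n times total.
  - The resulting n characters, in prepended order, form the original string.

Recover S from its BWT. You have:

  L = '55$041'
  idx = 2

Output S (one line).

Answer: 15045$

Derivation:
LF mapping: 4 5 0 1 3 2
Walk LF starting at row 2, prepending L[row]:
  step 1: row=2, L[2]='$', prepend. Next row=LF[2]=0
  step 2: row=0, L[0]='5', prepend. Next row=LF[0]=4
  step 3: row=4, L[4]='4', prepend. Next row=LF[4]=3
  step 4: row=3, L[3]='0', prepend. Next row=LF[3]=1
  step 5: row=1, L[1]='5', prepend. Next row=LF[1]=5
  step 6: row=5, L[5]='1', prepend. Next row=LF[5]=2
Reversed output: 15045$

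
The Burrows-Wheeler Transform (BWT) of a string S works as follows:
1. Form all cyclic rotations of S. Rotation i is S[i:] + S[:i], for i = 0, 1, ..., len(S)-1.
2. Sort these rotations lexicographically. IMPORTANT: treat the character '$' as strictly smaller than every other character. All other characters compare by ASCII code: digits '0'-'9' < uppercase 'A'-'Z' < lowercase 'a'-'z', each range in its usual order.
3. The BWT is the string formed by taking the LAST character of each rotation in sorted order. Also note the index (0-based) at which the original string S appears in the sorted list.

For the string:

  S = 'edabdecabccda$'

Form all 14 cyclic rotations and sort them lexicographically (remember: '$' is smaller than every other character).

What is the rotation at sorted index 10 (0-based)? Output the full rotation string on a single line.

All 14 rotations (rotation i = S[i:]+S[:i]):
  rot[0] = edabdecabccda$
  rot[1] = dabdecabccda$e
  rot[2] = abdecabccda$ed
  rot[3] = bdecabccda$eda
  rot[4] = decabccda$edab
  rot[5] = ecabccda$edabd
  rot[6] = cabccda$edabde
  rot[7] = abccda$edabdec
  rot[8] = bccda$edabdeca
  rot[9] = ccda$edabdecab
  rot[10] = cda$edabdecabc
  rot[11] = da$edabdecabcc
  rot[12] = a$edabdecabccd
  rot[13] = $edabdecabccda
Sorted (with $ < everything):
  sorted[0] = $edabdecabccda
  sorted[1] = a$edabdecabccd
  sorted[2] = abccda$edabdec
  sorted[3] = abdecabccda$ed
  sorted[4] = bccda$edabdeca
  sorted[5] = bdecabccda$eda
  sorted[6] = cabccda$edabde
  sorted[7] = ccda$edabdecab
  sorted[8] = cda$edabdecabc
  sorted[9] = da$edabdecabcc
  sorted[10] = dabdecabccda$e
  sorted[11] = decabccda$edab
  sorted[12] = ecabccda$edabd
  sorted[13] = edabdecabccda$
sorted[10] = dabdecabccda$e

Answer: dabdecabccda$e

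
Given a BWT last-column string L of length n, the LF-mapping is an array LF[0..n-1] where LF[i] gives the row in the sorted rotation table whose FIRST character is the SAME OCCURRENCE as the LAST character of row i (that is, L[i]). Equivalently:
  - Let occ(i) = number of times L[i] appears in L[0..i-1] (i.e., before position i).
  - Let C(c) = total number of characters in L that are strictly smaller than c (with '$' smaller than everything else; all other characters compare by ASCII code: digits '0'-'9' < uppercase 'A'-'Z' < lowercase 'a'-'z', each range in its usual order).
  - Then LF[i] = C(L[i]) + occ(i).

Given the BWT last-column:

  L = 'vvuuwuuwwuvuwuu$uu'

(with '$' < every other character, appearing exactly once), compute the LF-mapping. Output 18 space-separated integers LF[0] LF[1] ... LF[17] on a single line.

Char counts: '$':1, 'u':10, 'v':3, 'w':4
C (first-col start): C('$')=0, C('u')=1, C('v')=11, C('w')=14
L[0]='v': occ=0, LF[0]=C('v')+0=11+0=11
L[1]='v': occ=1, LF[1]=C('v')+1=11+1=12
L[2]='u': occ=0, LF[2]=C('u')+0=1+0=1
L[3]='u': occ=1, LF[3]=C('u')+1=1+1=2
L[4]='w': occ=0, LF[4]=C('w')+0=14+0=14
L[5]='u': occ=2, LF[5]=C('u')+2=1+2=3
L[6]='u': occ=3, LF[6]=C('u')+3=1+3=4
L[7]='w': occ=1, LF[7]=C('w')+1=14+1=15
L[8]='w': occ=2, LF[8]=C('w')+2=14+2=16
L[9]='u': occ=4, LF[9]=C('u')+4=1+4=5
L[10]='v': occ=2, LF[10]=C('v')+2=11+2=13
L[11]='u': occ=5, LF[11]=C('u')+5=1+5=6
L[12]='w': occ=3, LF[12]=C('w')+3=14+3=17
L[13]='u': occ=6, LF[13]=C('u')+6=1+6=7
L[14]='u': occ=7, LF[14]=C('u')+7=1+7=8
L[15]='$': occ=0, LF[15]=C('$')+0=0+0=0
L[16]='u': occ=8, LF[16]=C('u')+8=1+8=9
L[17]='u': occ=9, LF[17]=C('u')+9=1+9=10

Answer: 11 12 1 2 14 3 4 15 16 5 13 6 17 7 8 0 9 10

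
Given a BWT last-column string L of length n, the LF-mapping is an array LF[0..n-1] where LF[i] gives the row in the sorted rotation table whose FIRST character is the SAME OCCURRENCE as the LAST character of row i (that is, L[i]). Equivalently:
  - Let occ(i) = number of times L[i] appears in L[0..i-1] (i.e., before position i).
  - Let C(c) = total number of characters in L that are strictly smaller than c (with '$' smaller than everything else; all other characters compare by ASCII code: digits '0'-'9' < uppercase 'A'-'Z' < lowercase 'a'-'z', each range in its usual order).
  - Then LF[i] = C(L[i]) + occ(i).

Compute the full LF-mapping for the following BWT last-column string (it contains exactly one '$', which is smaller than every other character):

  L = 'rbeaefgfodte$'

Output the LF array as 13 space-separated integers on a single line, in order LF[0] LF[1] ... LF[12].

Char counts: '$':1, 'a':1, 'b':1, 'd':1, 'e':3, 'f':2, 'g':1, 'o':1, 'r':1, 't':1
C (first-col start): C('$')=0, C('a')=1, C('b')=2, C('d')=3, C('e')=4, C('f')=7, C('g')=9, C('o')=10, C('r')=11, C('t')=12
L[0]='r': occ=0, LF[0]=C('r')+0=11+0=11
L[1]='b': occ=0, LF[1]=C('b')+0=2+0=2
L[2]='e': occ=0, LF[2]=C('e')+0=4+0=4
L[3]='a': occ=0, LF[3]=C('a')+0=1+0=1
L[4]='e': occ=1, LF[4]=C('e')+1=4+1=5
L[5]='f': occ=0, LF[5]=C('f')+0=7+0=7
L[6]='g': occ=0, LF[6]=C('g')+0=9+0=9
L[7]='f': occ=1, LF[7]=C('f')+1=7+1=8
L[8]='o': occ=0, LF[8]=C('o')+0=10+0=10
L[9]='d': occ=0, LF[9]=C('d')+0=3+0=3
L[10]='t': occ=0, LF[10]=C('t')+0=12+0=12
L[11]='e': occ=2, LF[11]=C('e')+2=4+2=6
L[12]='$': occ=0, LF[12]=C('$')+0=0+0=0

Answer: 11 2 4 1 5 7 9 8 10 3 12 6 0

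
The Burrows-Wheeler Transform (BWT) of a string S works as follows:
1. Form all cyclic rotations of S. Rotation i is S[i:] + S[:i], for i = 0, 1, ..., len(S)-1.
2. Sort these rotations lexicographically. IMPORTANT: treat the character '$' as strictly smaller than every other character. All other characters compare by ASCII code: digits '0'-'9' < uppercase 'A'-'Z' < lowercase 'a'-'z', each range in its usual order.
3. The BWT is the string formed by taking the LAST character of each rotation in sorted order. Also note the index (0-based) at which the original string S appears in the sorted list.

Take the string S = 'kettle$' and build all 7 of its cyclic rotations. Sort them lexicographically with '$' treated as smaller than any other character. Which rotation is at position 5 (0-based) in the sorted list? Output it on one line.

All 7 rotations (rotation i = S[i:]+S[:i]):
  rot[0] = kettle$
  rot[1] = ettle$k
  rot[2] = ttle$ke
  rot[3] = tle$ket
  rot[4] = le$kett
  rot[5] = e$kettl
  rot[6] = $kettle
Sorted (with $ < everything):
  sorted[0] = $kettle
  sorted[1] = e$kettl
  sorted[2] = ettle$k
  sorted[3] = kettle$
  sorted[4] = le$kett
  sorted[5] = tle$ket
  sorted[6] = ttle$ke
sorted[5] = tle$ket

Answer: tle$ket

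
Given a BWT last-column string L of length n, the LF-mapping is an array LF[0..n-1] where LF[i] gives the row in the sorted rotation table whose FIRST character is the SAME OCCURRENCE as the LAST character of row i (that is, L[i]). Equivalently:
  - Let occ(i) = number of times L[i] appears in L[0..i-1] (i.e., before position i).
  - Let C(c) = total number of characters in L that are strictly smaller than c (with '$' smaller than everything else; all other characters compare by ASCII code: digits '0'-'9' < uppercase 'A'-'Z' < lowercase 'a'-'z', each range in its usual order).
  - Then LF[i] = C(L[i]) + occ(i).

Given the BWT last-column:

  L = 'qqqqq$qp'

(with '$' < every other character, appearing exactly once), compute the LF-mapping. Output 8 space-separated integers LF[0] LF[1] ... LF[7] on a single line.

Answer: 2 3 4 5 6 0 7 1

Derivation:
Char counts: '$':1, 'p':1, 'q':6
C (first-col start): C('$')=0, C('p')=1, C('q')=2
L[0]='q': occ=0, LF[0]=C('q')+0=2+0=2
L[1]='q': occ=1, LF[1]=C('q')+1=2+1=3
L[2]='q': occ=2, LF[2]=C('q')+2=2+2=4
L[3]='q': occ=3, LF[3]=C('q')+3=2+3=5
L[4]='q': occ=4, LF[4]=C('q')+4=2+4=6
L[5]='$': occ=0, LF[5]=C('$')+0=0+0=0
L[6]='q': occ=5, LF[6]=C('q')+5=2+5=7
L[7]='p': occ=0, LF[7]=C('p')+0=1+0=1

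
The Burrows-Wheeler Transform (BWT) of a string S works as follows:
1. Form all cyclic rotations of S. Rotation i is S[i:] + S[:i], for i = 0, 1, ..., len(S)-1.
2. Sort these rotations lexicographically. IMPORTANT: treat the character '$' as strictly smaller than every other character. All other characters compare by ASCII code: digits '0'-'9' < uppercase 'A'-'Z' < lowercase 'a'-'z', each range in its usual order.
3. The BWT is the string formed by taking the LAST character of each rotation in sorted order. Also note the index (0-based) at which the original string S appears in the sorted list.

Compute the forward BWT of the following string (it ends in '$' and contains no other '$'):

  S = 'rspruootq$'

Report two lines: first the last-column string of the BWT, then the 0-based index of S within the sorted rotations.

Answer: quost$pror
5

Derivation:
All 10 rotations (rotation i = S[i:]+S[:i]):
  rot[0] = rspruootq$
  rot[1] = spruootq$r
  rot[2] = pruootq$rs
  rot[3] = ruootq$rsp
  rot[4] = uootq$rspr
  rot[5] = ootq$rspru
  rot[6] = otq$rspruo
  rot[7] = tq$rspruoo
  rot[8] = q$rspruoot
  rot[9] = $rspruootq
Sorted (with $ < everything):
  sorted[0] = $rspruootq  (last char: 'q')
  sorted[1] = ootq$rspru  (last char: 'u')
  sorted[2] = otq$rspruo  (last char: 'o')
  sorted[3] = pruootq$rs  (last char: 's')
  sorted[4] = q$rspruoot  (last char: 't')
  sorted[5] = rspruootq$  (last char: '$')
  sorted[6] = ruootq$rsp  (last char: 'p')
  sorted[7] = spruootq$r  (last char: 'r')
  sorted[8] = tq$rspruoo  (last char: 'o')
  sorted[9] = uootq$rspr  (last char: 'r')
Last column: quost$pror
Original string S is at sorted index 5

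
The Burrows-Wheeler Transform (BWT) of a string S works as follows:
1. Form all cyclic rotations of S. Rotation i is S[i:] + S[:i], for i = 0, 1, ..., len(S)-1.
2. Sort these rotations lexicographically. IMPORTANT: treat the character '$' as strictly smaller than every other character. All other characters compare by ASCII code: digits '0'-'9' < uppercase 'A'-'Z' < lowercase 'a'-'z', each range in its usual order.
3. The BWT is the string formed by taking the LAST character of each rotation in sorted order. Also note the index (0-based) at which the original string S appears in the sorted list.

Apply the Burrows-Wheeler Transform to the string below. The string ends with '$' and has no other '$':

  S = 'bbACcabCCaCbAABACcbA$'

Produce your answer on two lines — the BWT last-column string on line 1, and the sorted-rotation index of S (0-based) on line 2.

Answer: AbbAbBAbCaAACccCba$CC
18

Derivation:
All 21 rotations (rotation i = S[i:]+S[:i]):
  rot[0] = bbACcabCCaCbAABACcbA$
  rot[1] = bACcabCCaCbAABACcbA$b
  rot[2] = ACcabCCaCbAABACcbA$bb
  rot[3] = CcabCCaCbAABACcbA$bbA
  rot[4] = cabCCaCbAABACcbA$bbAC
  rot[5] = abCCaCbAABACcbA$bbACc
  rot[6] = bCCaCbAABACcbA$bbACca
  rot[7] = CCaCbAABACcbA$bbACcab
  rot[8] = CaCbAABACcbA$bbACcabC
  rot[9] = aCbAABACcbA$bbACcabCC
  rot[10] = CbAABACcbA$bbACcabCCa
  rot[11] = bAABACcbA$bbACcabCCaC
  rot[12] = AABACcbA$bbACcabCCaCb
  rot[13] = ABACcbA$bbACcabCCaCbA
  rot[14] = BACcbA$bbACcabCCaCbAA
  rot[15] = ACcbA$bbACcabCCaCbAAB
  rot[16] = CcbA$bbACcabCCaCbAABA
  rot[17] = cbA$bbACcabCCaCbAABAC
  rot[18] = bA$bbACcabCCaCbAABACc
  rot[19] = A$bbACcabCCaCbAABACcb
  rot[20] = $bbACcabCCaCbAABACcbA
Sorted (with $ < everything):
  sorted[0] = $bbACcabCCaCbAABACcbA  (last char: 'A')
  sorted[1] = A$bbACcabCCaCbAABACcb  (last char: 'b')
  sorted[2] = AABACcbA$bbACcabCCaCb  (last char: 'b')
  sorted[3] = ABACcbA$bbACcabCCaCbA  (last char: 'A')
  sorted[4] = ACcabCCaCbAABACcbA$bb  (last char: 'b')
  sorted[5] = ACcbA$bbACcabCCaCbAAB  (last char: 'B')
  sorted[6] = BACcbA$bbACcabCCaCbAA  (last char: 'A')
  sorted[7] = CCaCbAABACcbA$bbACcab  (last char: 'b')
  sorted[8] = CaCbAABACcbA$bbACcabC  (last char: 'C')
  sorted[9] = CbAABACcbA$bbACcabCCa  (last char: 'a')
  sorted[10] = CcabCCaCbAABACcbA$bbA  (last char: 'A')
  sorted[11] = CcbA$bbACcabCCaCbAABA  (last char: 'A')
  sorted[12] = aCbAABACcbA$bbACcabCC  (last char: 'C')
  sorted[13] = abCCaCbAABACcbA$bbACc  (last char: 'c')
  sorted[14] = bA$bbACcabCCaCbAABACc  (last char: 'c')
  sorted[15] = bAABACcbA$bbACcabCCaC  (last char: 'C')
  sorted[16] = bACcabCCaCbAABACcbA$b  (last char: 'b')
  sorted[17] = bCCaCbAABACcbA$bbACca  (last char: 'a')
  sorted[18] = bbACcabCCaCbAABACcbA$  (last char: '$')
  sorted[19] = cabCCaCbAABACcbA$bbAC  (last char: 'C')
  sorted[20] = cbA$bbACcabCCaCbAABAC  (last char: 'C')
Last column: AbbAbBAbCaAACccCba$CC
Original string S is at sorted index 18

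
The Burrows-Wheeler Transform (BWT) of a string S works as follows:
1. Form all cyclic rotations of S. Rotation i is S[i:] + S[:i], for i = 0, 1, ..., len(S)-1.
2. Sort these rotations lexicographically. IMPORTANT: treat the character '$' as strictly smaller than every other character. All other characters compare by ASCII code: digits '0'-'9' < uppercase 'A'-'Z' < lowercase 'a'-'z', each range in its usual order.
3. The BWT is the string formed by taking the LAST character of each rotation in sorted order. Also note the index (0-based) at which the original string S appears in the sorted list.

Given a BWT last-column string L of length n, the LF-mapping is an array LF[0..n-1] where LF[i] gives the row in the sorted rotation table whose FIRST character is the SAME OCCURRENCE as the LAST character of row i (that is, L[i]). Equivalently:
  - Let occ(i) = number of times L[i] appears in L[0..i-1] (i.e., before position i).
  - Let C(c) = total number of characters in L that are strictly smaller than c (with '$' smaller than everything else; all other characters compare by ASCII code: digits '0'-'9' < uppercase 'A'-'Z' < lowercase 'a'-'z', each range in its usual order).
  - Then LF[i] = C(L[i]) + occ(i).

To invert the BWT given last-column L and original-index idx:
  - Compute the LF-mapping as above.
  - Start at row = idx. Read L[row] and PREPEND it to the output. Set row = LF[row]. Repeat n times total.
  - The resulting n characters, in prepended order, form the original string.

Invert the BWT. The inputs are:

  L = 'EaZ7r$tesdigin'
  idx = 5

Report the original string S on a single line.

LF mapping: 2 4 3 1 11 0 13 6 12 5 8 7 9 10
Walk LF starting at row 5, prepending L[row]:
  step 1: row=5, L[5]='$', prepend. Next row=LF[5]=0
  step 2: row=0, L[0]='E', prepend. Next row=LF[0]=2
  step 3: row=2, L[2]='Z', prepend. Next row=LF[2]=3
  step 4: row=3, L[3]='7', prepend. Next row=LF[3]=1
  step 5: row=1, L[1]='a', prepend. Next row=LF[1]=4
  step 6: row=4, L[4]='r', prepend. Next row=LF[4]=11
  step 7: row=11, L[11]='g', prepend. Next row=LF[11]=7
  step 8: row=7, L[7]='e', prepend. Next row=LF[7]=6
  step 9: row=6, L[6]='t', prepend. Next row=LF[6]=13
  step 10: row=13, L[13]='n', prepend. Next row=LF[13]=10
  step 11: row=10, L[10]='i', prepend. Next row=LF[10]=8
  step 12: row=8, L[8]='s', prepend. Next row=LF[8]=12
  step 13: row=12, L[12]='i', prepend. Next row=LF[12]=9
  step 14: row=9, L[9]='d', prepend. Next row=LF[9]=5
Reversed output: disintegra7ZE$

Answer: disintegra7ZE$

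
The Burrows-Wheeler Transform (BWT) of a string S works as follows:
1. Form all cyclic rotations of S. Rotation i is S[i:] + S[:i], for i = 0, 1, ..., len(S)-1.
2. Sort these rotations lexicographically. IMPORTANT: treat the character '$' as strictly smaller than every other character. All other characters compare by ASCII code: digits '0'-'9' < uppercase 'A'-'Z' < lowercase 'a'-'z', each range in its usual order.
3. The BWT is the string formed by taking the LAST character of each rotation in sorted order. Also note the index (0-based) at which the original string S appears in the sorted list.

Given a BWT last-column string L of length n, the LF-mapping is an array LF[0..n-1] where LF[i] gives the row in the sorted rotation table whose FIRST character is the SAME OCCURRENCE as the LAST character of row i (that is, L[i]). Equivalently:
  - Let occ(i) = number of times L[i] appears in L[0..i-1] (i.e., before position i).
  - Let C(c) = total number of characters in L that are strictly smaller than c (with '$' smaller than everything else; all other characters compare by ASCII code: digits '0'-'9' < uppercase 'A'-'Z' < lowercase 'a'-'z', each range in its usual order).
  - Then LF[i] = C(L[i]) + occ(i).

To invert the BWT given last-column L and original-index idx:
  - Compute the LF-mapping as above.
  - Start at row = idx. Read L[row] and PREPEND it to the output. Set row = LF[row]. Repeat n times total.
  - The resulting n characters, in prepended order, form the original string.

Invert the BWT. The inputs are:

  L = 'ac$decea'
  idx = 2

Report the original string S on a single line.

Answer: aeecdca$

Derivation:
LF mapping: 1 3 0 5 6 4 7 2
Walk LF starting at row 2, prepending L[row]:
  step 1: row=2, L[2]='$', prepend. Next row=LF[2]=0
  step 2: row=0, L[0]='a', prepend. Next row=LF[0]=1
  step 3: row=1, L[1]='c', prepend. Next row=LF[1]=3
  step 4: row=3, L[3]='d', prepend. Next row=LF[3]=5
  step 5: row=5, L[5]='c', prepend. Next row=LF[5]=4
  step 6: row=4, L[4]='e', prepend. Next row=LF[4]=6
  step 7: row=6, L[6]='e', prepend. Next row=LF[6]=7
  step 8: row=7, L[7]='a', prepend. Next row=LF[7]=2
Reversed output: aeecdca$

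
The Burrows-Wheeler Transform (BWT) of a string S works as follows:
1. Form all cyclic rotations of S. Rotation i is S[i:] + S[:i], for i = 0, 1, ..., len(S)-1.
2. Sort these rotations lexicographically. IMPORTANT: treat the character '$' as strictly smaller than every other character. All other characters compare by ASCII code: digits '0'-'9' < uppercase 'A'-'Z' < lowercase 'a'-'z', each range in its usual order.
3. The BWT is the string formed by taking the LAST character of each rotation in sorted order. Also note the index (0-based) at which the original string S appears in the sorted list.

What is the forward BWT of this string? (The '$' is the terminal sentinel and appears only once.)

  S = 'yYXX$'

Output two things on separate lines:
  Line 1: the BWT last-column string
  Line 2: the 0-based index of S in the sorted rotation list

All 5 rotations (rotation i = S[i:]+S[:i]):
  rot[0] = yYXX$
  rot[1] = YXX$y
  rot[2] = XX$yY
  rot[3] = X$yYX
  rot[4] = $yYXX
Sorted (with $ < everything):
  sorted[0] = $yYXX  (last char: 'X')
  sorted[1] = X$yYX  (last char: 'X')
  sorted[2] = XX$yY  (last char: 'Y')
  sorted[3] = YXX$y  (last char: 'y')
  sorted[4] = yYXX$  (last char: '$')
Last column: XXYy$
Original string S is at sorted index 4

Answer: XXYy$
4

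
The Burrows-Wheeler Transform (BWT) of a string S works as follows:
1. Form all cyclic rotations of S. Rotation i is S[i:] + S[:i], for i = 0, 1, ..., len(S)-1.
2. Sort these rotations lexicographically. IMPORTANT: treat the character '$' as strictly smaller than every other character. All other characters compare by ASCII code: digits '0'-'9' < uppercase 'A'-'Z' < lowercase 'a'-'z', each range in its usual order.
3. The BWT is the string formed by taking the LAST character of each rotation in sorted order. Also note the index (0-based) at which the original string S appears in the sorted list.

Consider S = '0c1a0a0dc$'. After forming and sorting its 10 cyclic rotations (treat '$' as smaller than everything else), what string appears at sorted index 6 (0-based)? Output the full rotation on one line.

All 10 rotations (rotation i = S[i:]+S[:i]):
  rot[0] = 0c1a0a0dc$
  rot[1] = c1a0a0dc$0
  rot[2] = 1a0a0dc$0c
  rot[3] = a0a0dc$0c1
  rot[4] = 0a0dc$0c1a
  rot[5] = a0dc$0c1a0
  rot[6] = 0dc$0c1a0a
  rot[7] = dc$0c1a0a0
  rot[8] = c$0c1a0a0d
  rot[9] = $0c1a0a0dc
Sorted (with $ < everything):
  sorted[0] = $0c1a0a0dc
  sorted[1] = 0a0dc$0c1a
  sorted[2] = 0c1a0a0dc$
  sorted[3] = 0dc$0c1a0a
  sorted[4] = 1a0a0dc$0c
  sorted[5] = a0a0dc$0c1
  sorted[6] = a0dc$0c1a0
  sorted[7] = c$0c1a0a0d
  sorted[8] = c1a0a0dc$0
  sorted[9] = dc$0c1a0a0
sorted[6] = a0dc$0c1a0

Answer: a0dc$0c1a0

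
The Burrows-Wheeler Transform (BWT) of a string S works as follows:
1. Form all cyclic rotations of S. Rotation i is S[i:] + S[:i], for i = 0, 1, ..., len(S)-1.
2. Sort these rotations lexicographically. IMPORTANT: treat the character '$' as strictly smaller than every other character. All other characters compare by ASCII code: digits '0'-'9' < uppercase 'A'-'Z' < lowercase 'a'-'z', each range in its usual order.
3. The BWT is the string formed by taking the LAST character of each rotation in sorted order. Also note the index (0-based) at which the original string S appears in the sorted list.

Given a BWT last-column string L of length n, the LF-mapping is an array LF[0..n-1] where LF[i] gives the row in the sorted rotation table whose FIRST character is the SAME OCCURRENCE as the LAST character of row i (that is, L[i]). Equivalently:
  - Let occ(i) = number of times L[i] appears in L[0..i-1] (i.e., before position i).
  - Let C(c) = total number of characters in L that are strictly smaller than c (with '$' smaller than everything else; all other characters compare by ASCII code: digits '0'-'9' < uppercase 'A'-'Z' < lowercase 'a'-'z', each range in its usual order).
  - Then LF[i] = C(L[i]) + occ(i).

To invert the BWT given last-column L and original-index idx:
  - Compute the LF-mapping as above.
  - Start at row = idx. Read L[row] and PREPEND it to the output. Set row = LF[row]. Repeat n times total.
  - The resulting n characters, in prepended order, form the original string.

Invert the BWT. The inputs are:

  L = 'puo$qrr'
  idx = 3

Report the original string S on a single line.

LF mapping: 2 6 1 0 3 4 5
Walk LF starting at row 3, prepending L[row]:
  step 1: row=3, L[3]='$', prepend. Next row=LF[3]=0
  step 2: row=0, L[0]='p', prepend. Next row=LF[0]=2
  step 3: row=2, L[2]='o', prepend. Next row=LF[2]=1
  step 4: row=1, L[1]='u', prepend. Next row=LF[1]=6
  step 5: row=6, L[6]='r', prepend. Next row=LF[6]=5
  step 6: row=5, L[5]='r', prepend. Next row=LF[5]=4
  step 7: row=4, L[4]='q', prepend. Next row=LF[4]=3
Reversed output: qrruop$

Answer: qrruop$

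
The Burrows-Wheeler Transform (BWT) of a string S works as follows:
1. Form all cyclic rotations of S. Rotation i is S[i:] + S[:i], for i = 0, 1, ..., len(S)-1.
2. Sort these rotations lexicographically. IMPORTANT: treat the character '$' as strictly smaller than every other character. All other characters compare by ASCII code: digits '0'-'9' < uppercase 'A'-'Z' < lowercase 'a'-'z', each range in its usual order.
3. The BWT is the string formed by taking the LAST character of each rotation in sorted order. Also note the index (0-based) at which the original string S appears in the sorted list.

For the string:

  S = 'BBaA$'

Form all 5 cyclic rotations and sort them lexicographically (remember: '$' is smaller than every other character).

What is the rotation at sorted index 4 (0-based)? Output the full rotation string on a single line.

Answer: aA$BB

Derivation:
All 5 rotations (rotation i = S[i:]+S[:i]):
  rot[0] = BBaA$
  rot[1] = BaA$B
  rot[2] = aA$BB
  rot[3] = A$BBa
  rot[4] = $BBaA
Sorted (with $ < everything):
  sorted[0] = $BBaA
  sorted[1] = A$BBa
  sorted[2] = BBaA$
  sorted[3] = BaA$B
  sorted[4] = aA$BB
sorted[4] = aA$BB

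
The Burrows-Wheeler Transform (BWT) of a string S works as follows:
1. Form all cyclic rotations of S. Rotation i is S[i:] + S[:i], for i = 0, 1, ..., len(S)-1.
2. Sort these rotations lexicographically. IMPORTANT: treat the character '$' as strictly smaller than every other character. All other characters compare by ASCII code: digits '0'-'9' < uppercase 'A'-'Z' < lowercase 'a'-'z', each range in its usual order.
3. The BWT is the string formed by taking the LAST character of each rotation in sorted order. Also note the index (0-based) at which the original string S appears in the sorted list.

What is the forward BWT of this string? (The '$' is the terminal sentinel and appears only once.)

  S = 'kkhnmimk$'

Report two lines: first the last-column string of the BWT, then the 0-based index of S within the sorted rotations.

Answer: kkmmk$nih
5

Derivation:
All 9 rotations (rotation i = S[i:]+S[:i]):
  rot[0] = kkhnmimk$
  rot[1] = khnmimk$k
  rot[2] = hnmimk$kk
  rot[3] = nmimk$kkh
  rot[4] = mimk$kkhn
  rot[5] = imk$kkhnm
  rot[6] = mk$kkhnmi
  rot[7] = k$kkhnmim
  rot[8] = $kkhnmimk
Sorted (with $ < everything):
  sorted[0] = $kkhnmimk  (last char: 'k')
  sorted[1] = hnmimk$kk  (last char: 'k')
  sorted[2] = imk$kkhnm  (last char: 'm')
  sorted[3] = k$kkhnmim  (last char: 'm')
  sorted[4] = khnmimk$k  (last char: 'k')
  sorted[5] = kkhnmimk$  (last char: '$')
  sorted[6] = mimk$kkhn  (last char: 'n')
  sorted[7] = mk$kkhnmi  (last char: 'i')
  sorted[8] = nmimk$kkh  (last char: 'h')
Last column: kkmmk$nih
Original string S is at sorted index 5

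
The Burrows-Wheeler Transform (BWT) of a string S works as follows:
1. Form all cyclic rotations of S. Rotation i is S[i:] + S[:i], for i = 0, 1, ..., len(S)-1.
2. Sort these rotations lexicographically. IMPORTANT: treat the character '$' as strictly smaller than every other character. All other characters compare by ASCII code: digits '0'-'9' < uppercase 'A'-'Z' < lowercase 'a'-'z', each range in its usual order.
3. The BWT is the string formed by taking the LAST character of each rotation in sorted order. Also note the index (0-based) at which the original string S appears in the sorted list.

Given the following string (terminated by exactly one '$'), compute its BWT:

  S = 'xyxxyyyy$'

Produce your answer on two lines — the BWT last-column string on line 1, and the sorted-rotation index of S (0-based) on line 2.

Answer: yy$xyxyyx
2

Derivation:
All 9 rotations (rotation i = S[i:]+S[:i]):
  rot[0] = xyxxyyyy$
  rot[1] = yxxyyyy$x
  rot[2] = xxyyyy$xy
  rot[3] = xyyyy$xyx
  rot[4] = yyyy$xyxx
  rot[5] = yyy$xyxxy
  rot[6] = yy$xyxxyy
  rot[7] = y$xyxxyyy
  rot[8] = $xyxxyyyy
Sorted (with $ < everything):
  sorted[0] = $xyxxyyyy  (last char: 'y')
  sorted[1] = xxyyyy$xy  (last char: 'y')
  sorted[2] = xyxxyyyy$  (last char: '$')
  sorted[3] = xyyyy$xyx  (last char: 'x')
  sorted[4] = y$xyxxyyy  (last char: 'y')
  sorted[5] = yxxyyyy$x  (last char: 'x')
  sorted[6] = yy$xyxxyy  (last char: 'y')
  sorted[7] = yyy$xyxxy  (last char: 'y')
  sorted[8] = yyyy$xyxx  (last char: 'x')
Last column: yy$xyxyyx
Original string S is at sorted index 2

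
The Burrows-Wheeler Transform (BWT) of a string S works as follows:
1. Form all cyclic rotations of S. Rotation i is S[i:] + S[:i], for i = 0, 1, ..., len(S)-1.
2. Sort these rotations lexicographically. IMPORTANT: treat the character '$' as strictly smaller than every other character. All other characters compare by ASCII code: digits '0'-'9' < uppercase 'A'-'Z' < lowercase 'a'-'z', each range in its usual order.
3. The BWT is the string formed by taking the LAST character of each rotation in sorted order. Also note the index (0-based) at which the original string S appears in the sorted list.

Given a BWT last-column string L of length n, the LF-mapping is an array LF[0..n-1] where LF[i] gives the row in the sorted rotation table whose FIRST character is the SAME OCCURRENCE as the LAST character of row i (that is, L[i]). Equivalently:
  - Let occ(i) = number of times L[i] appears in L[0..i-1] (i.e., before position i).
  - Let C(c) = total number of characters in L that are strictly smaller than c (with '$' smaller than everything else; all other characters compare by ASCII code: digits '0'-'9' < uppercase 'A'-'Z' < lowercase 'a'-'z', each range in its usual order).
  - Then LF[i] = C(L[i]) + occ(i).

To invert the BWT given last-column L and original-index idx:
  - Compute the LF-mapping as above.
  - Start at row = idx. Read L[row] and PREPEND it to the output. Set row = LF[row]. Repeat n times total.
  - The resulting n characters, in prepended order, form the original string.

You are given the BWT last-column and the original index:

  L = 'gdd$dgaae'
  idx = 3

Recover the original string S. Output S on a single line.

Answer: daegddag$

Derivation:
LF mapping: 7 3 4 0 5 8 1 2 6
Walk LF starting at row 3, prepending L[row]:
  step 1: row=3, L[3]='$', prepend. Next row=LF[3]=0
  step 2: row=0, L[0]='g', prepend. Next row=LF[0]=7
  step 3: row=7, L[7]='a', prepend. Next row=LF[7]=2
  step 4: row=2, L[2]='d', prepend. Next row=LF[2]=4
  step 5: row=4, L[4]='d', prepend. Next row=LF[4]=5
  step 6: row=5, L[5]='g', prepend. Next row=LF[5]=8
  step 7: row=8, L[8]='e', prepend. Next row=LF[8]=6
  step 8: row=6, L[6]='a', prepend. Next row=LF[6]=1
  step 9: row=1, L[1]='d', prepend. Next row=LF[1]=3
Reversed output: daegddag$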